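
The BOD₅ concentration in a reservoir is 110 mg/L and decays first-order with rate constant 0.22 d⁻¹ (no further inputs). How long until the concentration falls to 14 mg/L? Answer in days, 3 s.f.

9.37 d

t = ln(C₀/C)/k = ln(110/14)/0.22 = 2.061/0.22 = 9.37 d.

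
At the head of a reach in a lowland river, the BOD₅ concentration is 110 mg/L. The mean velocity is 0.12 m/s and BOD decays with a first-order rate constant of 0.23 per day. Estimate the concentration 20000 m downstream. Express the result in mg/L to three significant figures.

Travel time t = 20000 m / 0.12 m/s = 2e+04/0.12 = 1.667e+05 s = 1.929 d.
First-order decay: C = 110·exp(−0.23·1.929) = 110·0.6417 = 70.58 mg/L.

70.6 mg/L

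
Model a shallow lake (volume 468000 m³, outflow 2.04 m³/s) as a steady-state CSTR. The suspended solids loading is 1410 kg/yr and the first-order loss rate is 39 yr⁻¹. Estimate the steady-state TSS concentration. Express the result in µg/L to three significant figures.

17.1 µg/L

Outflow Q = 2.04 m³/s × 3.156e+07 s/yr = 6.438e+07 m³/yr.
Steady-state CSTR mass balance: W = Q·C + k·V·C, so C = W/(Q + kV).
Q + kV = 6.438e+07 + 39·468000 = 8.263e+07 m³/yr.
C = 1410/8.263e+07 = 1.706e-05 kg/m³ = 0.01706 mg/L = 17.06 µg/L.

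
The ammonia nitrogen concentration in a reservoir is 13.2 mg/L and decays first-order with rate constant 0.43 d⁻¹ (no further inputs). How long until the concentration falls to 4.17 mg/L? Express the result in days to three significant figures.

t = ln(C₀/C)/k = ln(13.2/4.17)/0.43 = 1.152/0.43 = 2.68 d.

2.68 d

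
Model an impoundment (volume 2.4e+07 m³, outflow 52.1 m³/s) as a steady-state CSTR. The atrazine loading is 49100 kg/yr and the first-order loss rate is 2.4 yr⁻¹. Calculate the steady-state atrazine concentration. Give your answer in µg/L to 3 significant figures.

28.9 µg/L

Outflow Q = 52.1 m³/s × 3.156e+07 s/yr = 1.644e+09 m³/yr.
Steady-state CSTR mass balance: W = Q·C + k·V·C, so C = W/(Q + kV).
Q + kV = 1.644e+09 + 2.4·2.4e+07 = 1.702e+09 m³/yr.
C = 49100/1.702e+09 = 2.885e-05 kg/m³ = 0.02885 mg/L = 28.85 µg/L.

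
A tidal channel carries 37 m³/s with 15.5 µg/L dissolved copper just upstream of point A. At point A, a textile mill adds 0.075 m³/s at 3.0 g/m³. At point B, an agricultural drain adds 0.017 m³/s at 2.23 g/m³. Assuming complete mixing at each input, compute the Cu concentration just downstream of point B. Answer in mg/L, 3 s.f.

0.0225 mg/L

15.5 µg/L = 0.0155 mg/L.
After input A: C = (37·0.0155 + 0.075·3) / 37.08 = 0.02154 mg/L.
After input B: C = (37.08·0.02154 + 0.017·2.23) / 37.09 = 0.02255 mg/L.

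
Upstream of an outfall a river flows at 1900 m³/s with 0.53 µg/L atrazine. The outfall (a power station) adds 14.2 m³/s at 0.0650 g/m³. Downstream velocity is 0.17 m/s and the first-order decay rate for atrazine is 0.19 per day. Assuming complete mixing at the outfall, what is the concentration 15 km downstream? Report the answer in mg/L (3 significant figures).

0.53 µg/L = 0.00053 mg/L.
After complete mixing, C₀ = (14.2·0.065 + 1900·0.00053) / 1914 = 0.001008 mg/L.
Travel time t = 1.5e+04 m / 0.17 m/s = 8.824e+04 s = 1.021 d.
C = 0.001008·exp(−0.19·1.021) = 0.001008·0.8236 = 0.0008304 mg/L.

0.00083 mg/L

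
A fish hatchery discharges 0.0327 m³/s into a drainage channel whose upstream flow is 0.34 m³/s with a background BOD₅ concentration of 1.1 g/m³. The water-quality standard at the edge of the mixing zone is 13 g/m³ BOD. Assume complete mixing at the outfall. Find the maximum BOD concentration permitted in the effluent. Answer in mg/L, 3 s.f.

137 mg/L

Mass balance: 13·0.3727 = 0.0327·Cₑ + 0.34·1.1.
Cₑ = (4.845 − 0.374) / 0.0327 = 136.7 mg/L.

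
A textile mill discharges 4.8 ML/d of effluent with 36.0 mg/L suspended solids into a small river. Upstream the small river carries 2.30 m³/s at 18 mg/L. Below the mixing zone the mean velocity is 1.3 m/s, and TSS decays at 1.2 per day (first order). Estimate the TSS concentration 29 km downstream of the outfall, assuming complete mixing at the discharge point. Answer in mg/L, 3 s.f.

13.5 mg/L

4.8 ML/d = 0.05556 m³/s.
After complete mixing, C₀ = (0.05556·36 + 2.3·18) / 2.356 = 18.42 mg/L.
Travel time t = 2.9e+04 m / 1.3 m/s = 2.231e+04 s = 0.2582 d.
C = 18.42·exp(−1.2·0.2582) = 18.42·0.7336 = 13.52 mg/L.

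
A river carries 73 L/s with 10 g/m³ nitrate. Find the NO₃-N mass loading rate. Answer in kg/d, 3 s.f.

73 L/s = 0.073 m³/s.
Mass flux = Q·C = 0.073 m³/s × 10 g/m³ = 0.73 g/s.
= 0.73 g/s × 86.4 = 63.07 kg/d.

63.1 kg/d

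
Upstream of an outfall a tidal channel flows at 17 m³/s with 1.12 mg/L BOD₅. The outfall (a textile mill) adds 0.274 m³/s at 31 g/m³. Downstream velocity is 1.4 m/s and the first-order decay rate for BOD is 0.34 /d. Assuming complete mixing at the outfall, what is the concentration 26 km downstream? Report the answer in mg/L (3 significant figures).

After complete mixing, C₀ = (0.274·31 + 17·1.12) / 17.27 = 1.594 mg/L.
Travel time t = 2.6e+04 m / 1.4 m/s = 1.857e+04 s = 0.2149 d.
C = 1.594·exp(−0.34·0.2149) = 1.594·0.9295 = 1.482 mg/L.

1.48 mg/L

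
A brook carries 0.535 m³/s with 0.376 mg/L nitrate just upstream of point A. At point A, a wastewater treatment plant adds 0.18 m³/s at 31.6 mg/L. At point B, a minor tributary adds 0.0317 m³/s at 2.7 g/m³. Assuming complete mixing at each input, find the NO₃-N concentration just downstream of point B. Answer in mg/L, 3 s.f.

8.00 mg/L

After input A: C = (0.535·0.376 + 0.18·31.6) / 0.715 = 8.237 mg/L.
After input B: C = (0.715·8.237 + 0.0317·2.7) / 0.7467 = 8.002 mg/L.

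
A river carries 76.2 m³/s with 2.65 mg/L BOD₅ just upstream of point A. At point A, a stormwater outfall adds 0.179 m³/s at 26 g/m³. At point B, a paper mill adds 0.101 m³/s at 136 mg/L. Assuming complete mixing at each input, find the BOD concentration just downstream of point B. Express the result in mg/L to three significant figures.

After input A: C = (76.2·2.65 + 0.179·26) / 76.38 = 2.705 mg/L.
After input B: C = (76.38·2.705 + 0.101·136) / 76.48 = 2.881 mg/L.

2.88 mg/L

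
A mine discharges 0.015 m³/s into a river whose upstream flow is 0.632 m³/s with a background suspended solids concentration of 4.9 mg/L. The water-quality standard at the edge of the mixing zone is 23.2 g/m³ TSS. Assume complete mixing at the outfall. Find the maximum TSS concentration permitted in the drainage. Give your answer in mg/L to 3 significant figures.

794 mg/L

Mass balance: 23.2·0.647 = 0.015·Cₑ + 0.632·4.9.
Cₑ = (15.01 − 3.097) / 0.015 = 794.2 mg/L.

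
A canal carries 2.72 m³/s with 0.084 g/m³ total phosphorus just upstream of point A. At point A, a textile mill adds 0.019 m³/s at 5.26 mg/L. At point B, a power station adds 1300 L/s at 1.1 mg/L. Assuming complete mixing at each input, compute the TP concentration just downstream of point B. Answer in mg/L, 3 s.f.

0.435 mg/L

After input A: C = (2.72·0.084 + 0.019·5.26) / 2.739 = 0.1199 mg/L.
1300 L/s = 1.3 m³/s.
After input B: C = (2.739·0.1199 + 1.3·1.1) / 4.039 = 0.4354 mg/L.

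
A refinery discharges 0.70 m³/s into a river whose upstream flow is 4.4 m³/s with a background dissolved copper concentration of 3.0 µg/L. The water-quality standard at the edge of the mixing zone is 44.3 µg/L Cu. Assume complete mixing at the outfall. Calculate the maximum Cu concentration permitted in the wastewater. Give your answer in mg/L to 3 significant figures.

3.0 µg/L = 0.003 mg/L.
44.3 µg/L = 0.0443 mg/L.
Mass balance: 0.0443·5.1 = 0.7·Cₑ + 4.4·0.003.
Cₑ = (0.2259 − 0.0132) / 0.7 = 0.3039 mg/L.

0.304 mg/L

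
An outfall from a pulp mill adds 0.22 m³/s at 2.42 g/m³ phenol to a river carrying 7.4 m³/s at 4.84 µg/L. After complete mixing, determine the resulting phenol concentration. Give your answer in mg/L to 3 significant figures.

4.84 µg/L = 0.00484 mg/L.
Conservation of mass across the mixing zone: C = (0.22·2.42 + 7.4·0.00484) / (0.22 + 7.4) = 0.5682/7.62 = 0.07457 mg/L.

0.0746 mg/L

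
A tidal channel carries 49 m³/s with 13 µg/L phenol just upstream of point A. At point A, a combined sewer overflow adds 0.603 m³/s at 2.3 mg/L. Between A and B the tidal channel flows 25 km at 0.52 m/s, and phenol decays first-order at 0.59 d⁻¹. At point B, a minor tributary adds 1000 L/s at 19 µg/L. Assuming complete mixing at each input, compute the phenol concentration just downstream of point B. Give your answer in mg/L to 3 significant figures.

0.0292 mg/L

13 µg/L = 0.013 mg/L.
After input A: C = (49·0.013 + 0.603·2.3) / 49.6 = 0.0408 mg/L.
Over the 25 km reach to input B (t = 4.808e+04 s = 0.5564 d), decay gives C = 0.0408·exp(−0.59·0.5564) = 0.02938 mg/L.
1000 L/s = 1 m³/s.
19 µg/L = 0.019 mg/L.
After input B: C = (49.6·0.02938 + 1·0.019) / 50.6 = 0.02918 mg/L.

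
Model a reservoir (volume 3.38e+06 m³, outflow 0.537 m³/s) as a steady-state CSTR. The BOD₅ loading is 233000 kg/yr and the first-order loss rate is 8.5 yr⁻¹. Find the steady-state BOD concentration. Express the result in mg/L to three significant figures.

5.10 mg/L

Outflow Q = 0.537 m³/s × 3.156e+07 s/yr = 1.695e+07 m³/yr.
Steady-state CSTR mass balance: W = Q·C + k·V·C, so C = W/(Q + kV).
Q + kV = 1.695e+07 + 8.5·3.38e+06 = 4.568e+07 m³/yr.
C = 233000/4.568e+07 = 0.005101 kg/m³ = 5.101 mg/L.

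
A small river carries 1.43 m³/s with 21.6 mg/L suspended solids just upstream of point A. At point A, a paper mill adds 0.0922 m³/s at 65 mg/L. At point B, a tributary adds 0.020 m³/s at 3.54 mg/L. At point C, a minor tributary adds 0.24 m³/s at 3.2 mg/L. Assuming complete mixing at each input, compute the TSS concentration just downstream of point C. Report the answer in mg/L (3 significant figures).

21.2 mg/L

After input A: C = (1.43·21.6 + 0.0922·65) / 1.522 = 24.23 mg/L.
After input B: C = (1.522·24.23 + 0.02·3.54) / 1.542 = 23.96 mg/L.
After input C: C = (1.542·23.96 + 0.24·3.2) / 1.782 = 21.16 mg/L.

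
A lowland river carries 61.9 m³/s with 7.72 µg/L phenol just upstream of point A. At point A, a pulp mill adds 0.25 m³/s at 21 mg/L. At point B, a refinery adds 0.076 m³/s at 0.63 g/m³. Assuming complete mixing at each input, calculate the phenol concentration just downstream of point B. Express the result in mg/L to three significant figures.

7.72 µg/L = 0.00772 mg/L.
After input A: C = (61.9·0.00772 + 0.25·21) / 62.15 = 0.09216 mg/L.
After input B: C = (62.15·0.09216 + 0.076·0.63) / 62.23 = 0.09282 mg/L.

0.0928 mg/L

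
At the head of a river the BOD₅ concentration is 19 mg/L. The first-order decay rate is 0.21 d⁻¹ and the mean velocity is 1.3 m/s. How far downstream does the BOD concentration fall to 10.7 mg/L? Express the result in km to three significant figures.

307 km

From C = C₀·e^(−kt), t = ln(C₀/C)/k = ln(19/10.7)/0.21 = 0.5742/0.21 = 2.734 d.
Distance = v·t = 1.3 m/s × 2.362e+05 s = 3.071e+05 m = 307.1 km.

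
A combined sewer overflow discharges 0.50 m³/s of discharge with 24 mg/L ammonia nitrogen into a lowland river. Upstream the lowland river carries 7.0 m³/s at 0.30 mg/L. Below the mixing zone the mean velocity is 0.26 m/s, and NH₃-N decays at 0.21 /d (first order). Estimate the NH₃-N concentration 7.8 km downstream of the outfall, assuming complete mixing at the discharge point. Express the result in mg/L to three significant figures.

After complete mixing, C₀ = (0.5·24 + 7·0.3) / 7.5 = 1.88 mg/L.
Travel time t = 7800 m / 0.26 m/s = 3e+04 s = 0.3472 d.
C = 1.88·exp(−0.21·0.3472) = 1.88·0.9297 = 1.748 mg/L.

1.75 mg/L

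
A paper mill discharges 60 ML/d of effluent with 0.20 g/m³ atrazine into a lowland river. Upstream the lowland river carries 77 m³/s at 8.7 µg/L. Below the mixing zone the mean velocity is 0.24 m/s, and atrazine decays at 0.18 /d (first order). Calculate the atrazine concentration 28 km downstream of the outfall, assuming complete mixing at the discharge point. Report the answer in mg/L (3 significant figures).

60 ML/d = 0.6944 m³/s.
8.7 µg/L = 0.0087 mg/L.
After complete mixing, C₀ = (0.6944·0.2 + 77·0.0087) / 77.69 = 0.01041 mg/L.
Travel time t = 2.8e+04 m / 0.24 m/s = 1.167e+05 s = 1.35 d.
C = 0.01041·exp(−0.18·1.35) = 0.01041·0.7842 = 0.008164 mg/L.

0.00816 mg/L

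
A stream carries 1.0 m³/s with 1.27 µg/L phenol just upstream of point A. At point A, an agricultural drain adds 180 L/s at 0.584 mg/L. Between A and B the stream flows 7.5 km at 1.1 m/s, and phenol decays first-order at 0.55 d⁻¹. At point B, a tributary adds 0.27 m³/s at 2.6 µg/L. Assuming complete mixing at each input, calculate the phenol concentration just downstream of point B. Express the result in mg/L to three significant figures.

0.0707 mg/L

1.27 µg/L = 0.00127 mg/L.
180 L/s = 0.18 m³/s.
After input A: C = (1·0.00127 + 0.18·0.584) / 1.18 = 0.09016 mg/L.
Over the 7.5 km reach to input B (t = 6818 s = 0.07891 d), decay gives C = 0.09016·exp(−0.55·0.07891) = 0.08633 mg/L.
2.6 µg/L = 0.0026 mg/L.
After input B: C = (1.18·0.08633 + 0.27·0.0026) / 1.45 = 0.07074 mg/L.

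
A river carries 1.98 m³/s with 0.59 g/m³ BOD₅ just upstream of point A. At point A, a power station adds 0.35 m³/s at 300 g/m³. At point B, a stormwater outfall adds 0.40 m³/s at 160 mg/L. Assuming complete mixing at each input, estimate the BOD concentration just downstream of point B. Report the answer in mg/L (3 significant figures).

After input A: C = (1.98·0.59 + 0.35·300) / 2.33 = 45.57 mg/L.
After input B: C = (2.33·45.57 + 0.4·160) / 2.73 = 62.33 mg/L.

62.3 mg/L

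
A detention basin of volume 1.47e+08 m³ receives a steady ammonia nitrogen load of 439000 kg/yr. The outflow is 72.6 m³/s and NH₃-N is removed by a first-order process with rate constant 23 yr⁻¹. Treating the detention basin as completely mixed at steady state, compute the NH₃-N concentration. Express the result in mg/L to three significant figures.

Outflow Q = 72.6 m³/s × 3.156e+07 s/yr = 2.291e+09 m³/yr.
Steady-state CSTR mass balance: W = Q·C + k·V·C, so C = W/(Q + kV).
Q + kV = 2.291e+09 + 23·1.47e+08 = 5.672e+09 m³/yr.
C = 439000/5.672e+09 = 7.74e-05 kg/m³ = 0.0774 mg/L.

0.0774 mg/L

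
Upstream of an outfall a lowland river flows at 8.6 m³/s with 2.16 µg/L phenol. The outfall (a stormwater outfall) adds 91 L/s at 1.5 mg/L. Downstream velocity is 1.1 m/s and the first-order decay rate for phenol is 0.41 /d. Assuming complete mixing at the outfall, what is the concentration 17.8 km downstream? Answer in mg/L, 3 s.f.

91 L/s = 0.091 m³/s.
2.16 µg/L = 0.00216 mg/L.
After complete mixing, C₀ = (0.091·1.5 + 8.6·0.00216) / 8.691 = 0.01784 mg/L.
Travel time t = 1.78e+04 m / 1.1 m/s = 1.618e+04 s = 0.1873 d.
C = 0.01784·exp(−0.41·0.1873) = 0.01784·0.9261 = 0.01652 mg/L.

0.0165 mg/L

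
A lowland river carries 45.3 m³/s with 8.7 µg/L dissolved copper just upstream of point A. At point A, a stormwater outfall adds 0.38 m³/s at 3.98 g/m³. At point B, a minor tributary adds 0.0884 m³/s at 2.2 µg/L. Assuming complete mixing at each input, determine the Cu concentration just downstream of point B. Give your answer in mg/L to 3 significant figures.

0.0417 mg/L

8.7 µg/L = 0.0087 mg/L.
After input A: C = (45.3·0.0087 + 0.38·3.98) / 45.68 = 0.04174 mg/L.
2.2 µg/L = 0.0022 mg/L.
After input B: C = (45.68·0.04174 + 0.0884·0.0022) / 45.77 = 0.04166 mg/L.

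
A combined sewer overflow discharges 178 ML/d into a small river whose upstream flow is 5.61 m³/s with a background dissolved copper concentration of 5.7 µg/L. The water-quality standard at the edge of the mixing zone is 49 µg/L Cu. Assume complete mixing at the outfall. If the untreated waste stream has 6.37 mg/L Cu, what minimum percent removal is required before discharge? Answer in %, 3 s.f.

97.4 %

178 ML/d = 2.06 m³/s.
5.7 µg/L = 0.0057 mg/L.
49 µg/L = 0.049 mg/L.
Mass balance: 0.049·7.67 = 2.06·Cₑ + 5.61·0.0057.
Cₑ = (0.3758 − 0.03198) / 2.06 = 0.1669 mg/L.
Required removal = 1 − 0.1669/6.37 = 97.38 %.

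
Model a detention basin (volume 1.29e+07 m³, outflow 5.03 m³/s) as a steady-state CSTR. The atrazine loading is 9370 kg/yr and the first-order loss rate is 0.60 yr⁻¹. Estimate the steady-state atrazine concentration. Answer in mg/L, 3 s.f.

Outflow Q = 5.03 m³/s × 3.156e+07 s/yr = 1.587e+08 m³/yr.
Steady-state CSTR mass balance: W = Q·C + k·V·C, so C = W/(Q + kV).
Q + kV = 1.587e+08 + 0.60·1.29e+07 = 1.665e+08 m³/yr.
C = 9370/1.665e+08 = 5.628e-05 kg/m³ = 0.05628 mg/L.

0.0563 mg/L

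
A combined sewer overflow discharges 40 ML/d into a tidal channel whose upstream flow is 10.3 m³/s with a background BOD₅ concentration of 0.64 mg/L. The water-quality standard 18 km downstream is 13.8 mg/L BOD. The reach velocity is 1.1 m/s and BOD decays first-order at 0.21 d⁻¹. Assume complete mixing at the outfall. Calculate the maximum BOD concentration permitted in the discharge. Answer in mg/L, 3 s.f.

40 ML/d = 0.463 m³/s.
Travel time to the compliance point: t = 1.8e+04/1.1 = 1.636e+04 s = 0.1894 d; decay factor exp(−0.21·0.1894) = 0.961.
So the concentration just after mixing may be at most 13.8/0.961 = 14.36 mg/L.
Mass balance: 14.36·10.76 = 0.463·Cₑ + 10.3·0.64.
Cₑ = (154.6 − 6.592) / 0.463 = 319.6 mg/L.

320 mg/L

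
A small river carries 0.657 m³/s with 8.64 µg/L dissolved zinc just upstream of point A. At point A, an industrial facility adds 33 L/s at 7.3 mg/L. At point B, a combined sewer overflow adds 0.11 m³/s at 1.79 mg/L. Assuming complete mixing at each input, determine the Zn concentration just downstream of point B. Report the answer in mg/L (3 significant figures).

8.64 µg/L = 0.00864 mg/L.
33 L/s = 0.033 m³/s.
After input A: C = (0.657·0.00864 + 0.033·7.3) / 0.69 = 0.3574 mg/L.
After input B: C = (0.69·0.3574 + 0.11·1.79) / 0.8 = 0.5543 mg/L.

0.554 mg/L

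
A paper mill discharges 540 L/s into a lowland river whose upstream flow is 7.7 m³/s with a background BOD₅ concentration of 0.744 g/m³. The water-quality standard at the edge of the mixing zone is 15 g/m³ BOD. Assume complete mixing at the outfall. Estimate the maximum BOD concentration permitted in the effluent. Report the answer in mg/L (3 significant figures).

540 L/s = 0.54 m³/s.
Mass balance: 15·8.24 = 0.54·Cₑ + 7.7·0.744.
Cₑ = (123.6 − 5.729) / 0.54 = 218.3 mg/L.

218 mg/L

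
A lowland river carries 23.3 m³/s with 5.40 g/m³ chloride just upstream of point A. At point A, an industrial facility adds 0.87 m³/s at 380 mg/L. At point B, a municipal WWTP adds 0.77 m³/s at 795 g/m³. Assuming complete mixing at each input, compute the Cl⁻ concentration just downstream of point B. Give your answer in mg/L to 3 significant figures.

42.8 mg/L

After input A: C = (23.3·5.4 + 0.87·380) / 24.17 = 18.88 mg/L.
After input B: C = (24.17·18.88 + 0.77·795) / 24.94 = 42.85 mg/L.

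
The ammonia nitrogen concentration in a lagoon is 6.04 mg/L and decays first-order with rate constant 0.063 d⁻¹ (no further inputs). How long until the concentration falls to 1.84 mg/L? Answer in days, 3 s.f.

t = ln(C₀/C)/k = ln(6.04/1.84)/0.063 = 1.189/0.063 = 18.87 d.

18.9 d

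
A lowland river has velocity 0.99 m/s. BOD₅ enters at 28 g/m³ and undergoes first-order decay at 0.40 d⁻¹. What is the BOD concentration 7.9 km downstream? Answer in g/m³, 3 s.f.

Travel time t = 7.9 km / 0.99 m/s = 7900/0.99 = 7980 s = 0.09236 d.
First-order decay: C = 28·exp(−0.40·0.09236) = 28·0.9637 = 26.98 g/m³.

27.0 g/m³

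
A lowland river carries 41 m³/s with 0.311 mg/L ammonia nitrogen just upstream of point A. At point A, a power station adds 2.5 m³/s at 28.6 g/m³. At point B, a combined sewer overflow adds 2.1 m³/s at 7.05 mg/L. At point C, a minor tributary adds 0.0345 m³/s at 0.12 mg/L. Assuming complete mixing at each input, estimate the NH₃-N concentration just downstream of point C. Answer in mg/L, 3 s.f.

2.17 mg/L

After input A: C = (41·0.311 + 2.5·28.6) / 43.5 = 1.937 mg/L.
After input B: C = (43.5·1.937 + 2.1·7.05) / 45.6 = 2.172 mg/L.
After input C: C = (45.6·2.172 + 0.0345·0.12) / 45.63 = 2.171 mg/L.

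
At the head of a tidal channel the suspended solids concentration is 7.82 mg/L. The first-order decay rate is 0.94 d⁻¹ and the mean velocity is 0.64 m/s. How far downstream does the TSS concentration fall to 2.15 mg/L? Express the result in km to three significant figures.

From C = C₀·e^(−kt), t = ln(C₀/C)/k = ln(7.82/2.15)/0.94 = 1.291/0.94 = 1.374 d.
Distance = v·t = 0.64 m/s × 1.187e+05 s = 7.596e+04 m = 75.96 km.

76.0 km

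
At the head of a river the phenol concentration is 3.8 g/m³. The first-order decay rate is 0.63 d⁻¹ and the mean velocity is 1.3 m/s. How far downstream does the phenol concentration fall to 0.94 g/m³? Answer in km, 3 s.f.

From C = C₀·e^(−kt), t = ln(C₀/C)/k = ln(3.8/0.94)/0.63 = 1.397/0.63 = 2.217 d.
Distance = v·t = 1.3 m/s × 1.916e+05 s = 2.49e+05 m = 249 km.

249 km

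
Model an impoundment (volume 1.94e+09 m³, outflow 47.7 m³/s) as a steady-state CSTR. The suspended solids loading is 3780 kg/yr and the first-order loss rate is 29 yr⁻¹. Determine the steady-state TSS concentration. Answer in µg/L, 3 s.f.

0.0654 µg/L

Outflow Q = 47.7 m³/s × 3.156e+07 s/yr = 1.505e+09 m³/yr.
Steady-state CSTR mass balance: W = Q·C + k·V·C, so C = W/(Q + kV).
Q + kV = 1.505e+09 + 29·1.94e+09 = 5.777e+10 m³/yr.
C = 3780/5.777e+10 = 6.544e-08 kg/m³ = 6.544e-05 mg/L = 0.06544 µg/L.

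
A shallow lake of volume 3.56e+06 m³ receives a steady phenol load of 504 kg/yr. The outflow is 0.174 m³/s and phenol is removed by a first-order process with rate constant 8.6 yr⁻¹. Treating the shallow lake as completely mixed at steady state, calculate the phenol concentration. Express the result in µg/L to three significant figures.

14.0 µg/L

Outflow Q = 0.174 m³/s × 3.156e+07 s/yr = 5.491e+06 m³/yr.
Steady-state CSTR mass balance: W = Q·C + k·V·C, so C = W/(Q + kV).
Q + kV = 5.491e+06 + 8.6·3.56e+06 = 3.611e+07 m³/yr.
C = 504/3.611e+07 = 1.396e-05 kg/m³ = 0.01396 mg/L = 13.96 µg/L.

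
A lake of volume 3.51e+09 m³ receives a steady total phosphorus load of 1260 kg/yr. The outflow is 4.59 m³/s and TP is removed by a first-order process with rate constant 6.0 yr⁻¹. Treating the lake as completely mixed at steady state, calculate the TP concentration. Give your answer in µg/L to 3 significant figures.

0.0594 µg/L

Outflow Q = 4.59 m³/s × 3.156e+07 s/yr = 1.448e+08 m³/yr.
Steady-state CSTR mass balance: W = Q·C + k·V·C, so C = W/(Q + kV).
Q + kV = 1.448e+08 + 6.0·3.51e+09 = 2.12e+10 m³/yr.
C = 1260/2.12e+10 = 5.942e-08 kg/m³ = 5.942e-05 mg/L = 0.05942 µg/L.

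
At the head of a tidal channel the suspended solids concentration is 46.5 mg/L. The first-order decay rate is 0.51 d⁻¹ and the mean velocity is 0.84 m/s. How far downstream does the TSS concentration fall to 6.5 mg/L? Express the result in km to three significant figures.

280 km

From C = C₀·e^(−kt), t = ln(C₀/C)/k = ln(46.5/6.5)/0.51 = 1.968/0.51 = 3.858 d.
Distance = v·t = 0.84 m/s × 3.333e+05 s = 2.8e+05 m = 280 km.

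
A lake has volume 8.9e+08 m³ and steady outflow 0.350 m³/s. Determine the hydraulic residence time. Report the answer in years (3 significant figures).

Q = 0.350 m³/s × 3.156e+07 s/yr = 1.105e+07 m³/yr.
Hydraulic residence time τ = V/Q = 8.9e+08/1.105e+07 = 80.58 yr.

80.6 yr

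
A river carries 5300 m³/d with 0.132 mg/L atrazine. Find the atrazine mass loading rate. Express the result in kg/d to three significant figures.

0.700 kg/d

5300 m³/d = 0.06134 m³/s.
Mass flux = Q·C = 0.06134 m³/s × 0.132 g/m³ = 0.008097 g/s.
= 0.008097 g/s × 86.4 = 0.6996 kg/d.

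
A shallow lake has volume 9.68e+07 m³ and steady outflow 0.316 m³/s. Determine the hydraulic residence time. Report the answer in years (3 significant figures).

Q = 0.316 m³/s × 3.156e+07 s/yr = 9.972e+06 m³/yr.
Hydraulic residence time τ = V/Q = 9.68e+07/9.972e+06 = 9.707 yr.

9.71 yr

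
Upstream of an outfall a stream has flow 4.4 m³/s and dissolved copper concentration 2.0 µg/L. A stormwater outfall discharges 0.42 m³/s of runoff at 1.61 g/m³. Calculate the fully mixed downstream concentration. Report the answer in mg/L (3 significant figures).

2.0 µg/L = 0.002 mg/L.
Flow-weighted mixing gives C = (0.42·1.61 + 4.4·0.002) / (0.42 + 4.4) = 0.685/4.82 = 0.1421 mg/L.

0.142 mg/L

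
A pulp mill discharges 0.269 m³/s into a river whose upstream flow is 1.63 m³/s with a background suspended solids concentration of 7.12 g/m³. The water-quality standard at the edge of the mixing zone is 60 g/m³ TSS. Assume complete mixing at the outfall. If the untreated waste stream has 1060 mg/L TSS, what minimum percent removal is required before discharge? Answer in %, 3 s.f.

Mass balance: 60·1.899 = 0.269·Cₑ + 1.63·7.12.
Cₑ = (113.9 − 11.61) / 0.269 = 380.4 mg/L.
Required removal = 1 − 380.4/1060 = 64.11 %.

64.1 %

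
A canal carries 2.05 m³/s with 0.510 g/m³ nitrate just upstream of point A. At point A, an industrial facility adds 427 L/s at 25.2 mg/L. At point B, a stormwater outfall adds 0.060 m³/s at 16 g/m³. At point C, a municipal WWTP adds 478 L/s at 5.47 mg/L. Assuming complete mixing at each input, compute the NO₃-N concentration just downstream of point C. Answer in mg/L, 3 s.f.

5.10 mg/L

427 L/s = 0.427 m³/s.
After input A: C = (2.05·0.51 + 0.427·25.2) / 2.477 = 4.766 mg/L.
After input B: C = (2.477·4.766 + 0.06·16) / 2.537 = 5.032 mg/L.
478 L/s = 0.478 m³/s.
After input C: C = (2.537·5.032 + 0.478·5.47) / 3.015 = 5.101 mg/L.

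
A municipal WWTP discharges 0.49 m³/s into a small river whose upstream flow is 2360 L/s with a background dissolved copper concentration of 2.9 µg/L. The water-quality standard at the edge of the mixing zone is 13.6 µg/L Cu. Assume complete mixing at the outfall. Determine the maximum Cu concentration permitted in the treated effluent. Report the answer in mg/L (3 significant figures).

0.0651 mg/L

2360 L/s = 2.36 m³/s.
2.9 µg/L = 0.0029 mg/L.
13.6 µg/L = 0.0136 mg/L.
Mass balance: 0.0136·2.85 = 0.49·Cₑ + 2.36·0.0029.
Cₑ = (0.03876 − 0.006844) / 0.49 = 0.06513 mg/L.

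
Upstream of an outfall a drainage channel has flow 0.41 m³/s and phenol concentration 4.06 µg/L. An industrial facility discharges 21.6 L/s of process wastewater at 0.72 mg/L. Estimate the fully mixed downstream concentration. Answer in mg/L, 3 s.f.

0.0399 mg/L

21.6 L/s = 0.0216 m³/s.
4.06 µg/L = 0.00406 mg/L.
By mass balance at complete mixing, C = (0.0216·0.72 + 0.41·0.00406) / (0.0216 + 0.41) = 0.01722/0.4316 = 0.03989 mg/L.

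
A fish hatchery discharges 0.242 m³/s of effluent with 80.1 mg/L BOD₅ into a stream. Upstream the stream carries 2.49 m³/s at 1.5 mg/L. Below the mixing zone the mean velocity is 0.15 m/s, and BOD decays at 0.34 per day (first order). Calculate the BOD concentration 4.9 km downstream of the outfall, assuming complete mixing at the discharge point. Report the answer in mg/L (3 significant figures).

7.44 mg/L

After complete mixing, C₀ = (0.242·80.1 + 2.49·1.5) / 2.732 = 8.462 mg/L.
Travel time t = 4900 m / 0.15 m/s = 3.267e+04 s = 0.3781 d.
C = 8.462·exp(−0.34·0.3781) = 8.462·0.8794 = 7.442 mg/L.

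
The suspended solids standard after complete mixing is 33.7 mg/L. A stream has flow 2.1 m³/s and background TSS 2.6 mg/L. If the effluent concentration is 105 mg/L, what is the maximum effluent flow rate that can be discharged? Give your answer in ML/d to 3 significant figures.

Mass balance at complete mixing: C_std·(Q_w + Q_r) = Q_w·C_e + Q_r·C_b.
Rearranging, Q_w = Q_r·(C_std − C_b)/(C_e − C_std) = 2.1·(33.7 − 2.6) / (105 − 33.7) = 0.916 m³/s.
= 79.14 ML/d.

79.1 ML/d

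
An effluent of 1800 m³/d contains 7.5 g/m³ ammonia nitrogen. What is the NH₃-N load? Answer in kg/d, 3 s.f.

1800 m³/d = 0.02083 m³/s.
Mass flux = Q·C = 0.02083 m³/s × 7.5 g/m³ = 0.1562 g/s.
= 0.1562 g/s × 86.4 = 13.5 kg/d.

13.5 kg/d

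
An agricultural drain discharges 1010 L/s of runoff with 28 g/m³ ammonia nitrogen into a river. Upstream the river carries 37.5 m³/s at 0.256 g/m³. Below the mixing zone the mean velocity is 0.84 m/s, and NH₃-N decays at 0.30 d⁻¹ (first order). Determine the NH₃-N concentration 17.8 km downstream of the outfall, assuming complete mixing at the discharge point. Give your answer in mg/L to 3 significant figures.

1010 L/s = 1.01 m³/s.
After complete mixing, C₀ = (1.01·28 + 37.5·0.256) / 38.51 = 0.9836 mg/L.
Travel time t = 1.78e+04 m / 0.84 m/s = 2.119e+04 s = 0.2453 d.
C = 0.9836·exp(−0.30·0.2453) = 0.9836·0.9291 = 0.9139 mg/L.

0.914 mg/L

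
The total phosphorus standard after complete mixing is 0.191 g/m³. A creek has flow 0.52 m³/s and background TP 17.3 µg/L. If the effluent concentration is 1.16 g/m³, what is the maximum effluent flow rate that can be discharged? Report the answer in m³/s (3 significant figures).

0.0932 m³/s

17.3 µg/L = 0.0173 mg/L.
Mass balance at complete mixing: C_std·(Q_w + Q_r) = Q_w·C_e + Q_r·C_b.
Rearranging, Q_w = Q_r·(C_std − C_b)/(C_e − C_std) = 0.52·(0.191 − 0.0173) / (1.16 − 0.191) = 0.09321 m³/s.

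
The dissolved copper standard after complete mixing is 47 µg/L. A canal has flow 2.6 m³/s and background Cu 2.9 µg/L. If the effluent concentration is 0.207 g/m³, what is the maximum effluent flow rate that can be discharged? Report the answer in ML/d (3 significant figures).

61.9 ML/d

2.9 µg/L = 0.0029 mg/L.
47 µg/L = 0.047 mg/L.
Mass balance at complete mixing: C_std·(Q_w + Q_r) = Q_w·C_e + Q_r·C_b.
Rearranging, Q_w = Q_r·(C_std − C_b)/(C_e − C_std) = 2.6·(0.047 − 0.0029) / (0.207 − 0.047) = 0.7166 m³/s.
= 61.92 ML/d.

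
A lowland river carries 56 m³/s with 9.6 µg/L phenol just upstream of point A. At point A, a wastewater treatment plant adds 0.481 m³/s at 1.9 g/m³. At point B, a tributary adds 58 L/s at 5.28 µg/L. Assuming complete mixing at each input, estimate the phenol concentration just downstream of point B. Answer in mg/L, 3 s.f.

0.0257 mg/L

9.6 µg/L = 0.0096 mg/L.
After input A: C = (56·0.0096 + 0.481·1.9) / 56.48 = 0.0257 mg/L.
58 L/s = 0.058 m³/s.
5.28 µg/L = 0.00528 mg/L.
After input B: C = (56.48·0.0257 + 0.058·0.00528) / 56.54 = 0.02568 mg/L.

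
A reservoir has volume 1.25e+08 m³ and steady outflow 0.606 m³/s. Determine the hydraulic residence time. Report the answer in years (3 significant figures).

6.54 yr

Q = 0.606 m³/s × 3.156e+07 s/yr = 1.912e+07 m³/yr.
Hydraulic residence time τ = V/Q = 1.25e+08/1.912e+07 = 6.536 yr.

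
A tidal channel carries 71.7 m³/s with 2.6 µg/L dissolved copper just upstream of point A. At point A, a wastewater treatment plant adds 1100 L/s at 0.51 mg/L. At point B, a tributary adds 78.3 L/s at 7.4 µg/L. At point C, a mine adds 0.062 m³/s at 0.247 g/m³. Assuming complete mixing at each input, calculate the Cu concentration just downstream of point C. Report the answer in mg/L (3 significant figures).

2.6 µg/L = 0.0026 mg/L.
1100 L/s = 1.1 m³/s.
After input A: C = (71.7·0.0026 + 1.1·0.51) / 72.8 = 0.01027 mg/L.
78.3 L/s = 0.0783 m³/s.
7.4 µg/L = 0.0074 mg/L.
After input B: C = (72.8·0.01027 + 0.0783·0.0074) / 72.88 = 0.01026 mg/L.
After input C: C = (72.88·0.01026 + 0.062·0.247) / 72.94 = 0.01046 mg/L.

0.0105 mg/L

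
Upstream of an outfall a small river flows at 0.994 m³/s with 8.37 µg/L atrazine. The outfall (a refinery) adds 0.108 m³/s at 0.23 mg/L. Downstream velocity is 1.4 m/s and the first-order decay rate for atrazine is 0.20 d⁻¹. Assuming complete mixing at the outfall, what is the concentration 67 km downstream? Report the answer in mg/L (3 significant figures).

8.37 µg/L = 0.00837 mg/L.
After complete mixing, C₀ = (0.108·0.23 + 0.994·0.00837) / 1.102 = 0.03009 mg/L.
Travel time t = 6.7e+04 m / 1.4 m/s = 4.786e+04 s = 0.5539 d.
C = 0.03009·exp(−0.20·0.5539) = 0.03009·0.8951 = 0.02694 mg/L.

0.0269 mg/L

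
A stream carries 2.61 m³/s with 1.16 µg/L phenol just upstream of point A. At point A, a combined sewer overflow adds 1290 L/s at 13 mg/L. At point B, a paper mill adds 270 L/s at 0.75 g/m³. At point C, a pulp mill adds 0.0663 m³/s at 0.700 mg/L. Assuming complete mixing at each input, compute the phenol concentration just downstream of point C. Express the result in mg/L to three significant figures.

1.16 µg/L = 0.00116 mg/L.
1290 L/s = 1.29 m³/s.
After input A: C = (2.61·0.00116 + 1.29·13) / 3.9 = 4.301 mg/L.
270 L/s = 0.27 m³/s.
After input B: C = (3.9·4.301 + 0.27·0.75) / 4.17 = 4.071 mg/L.
After input C: C = (4.17·4.071 + 0.0663·0.7) / 4.236 = 4.018 mg/L.

4.02 mg/L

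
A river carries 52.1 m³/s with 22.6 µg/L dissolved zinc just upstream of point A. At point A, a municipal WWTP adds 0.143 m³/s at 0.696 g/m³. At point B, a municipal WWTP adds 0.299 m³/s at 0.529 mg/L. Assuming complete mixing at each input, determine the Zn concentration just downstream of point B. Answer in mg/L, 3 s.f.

0.0273 mg/L

22.6 µg/L = 0.0226 mg/L.
After input A: C = (52.1·0.0226 + 0.143·0.696) / 52.24 = 0.02444 mg/L.
After input B: C = (52.24·0.02444 + 0.299·0.529) / 52.54 = 0.02731 mg/L.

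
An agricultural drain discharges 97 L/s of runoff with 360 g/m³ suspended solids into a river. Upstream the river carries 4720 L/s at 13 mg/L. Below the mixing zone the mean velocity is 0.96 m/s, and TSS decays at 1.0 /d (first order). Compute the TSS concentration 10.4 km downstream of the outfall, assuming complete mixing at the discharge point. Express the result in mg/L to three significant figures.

97 L/s = 0.097 m³/s.
4720 L/s = 4.72 m³/s.
After complete mixing, C₀ = (0.097·360 + 4.72·13) / 4.817 = 19.99 mg/L.
Travel time t = 1.04e+04 m / 0.96 m/s = 1.083e+04 s = 0.1254 d.
C = 19.99·exp(−1.0·0.1254) = 19.99·0.8822 = 17.63 mg/L.

17.6 mg/L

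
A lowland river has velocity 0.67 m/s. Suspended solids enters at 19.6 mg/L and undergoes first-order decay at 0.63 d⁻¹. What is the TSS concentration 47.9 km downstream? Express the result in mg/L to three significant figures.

11.6 mg/L

Travel time t = 47.9 km / 0.67 m/s = 4.79e+04/0.67 = 7.149e+04 s = 0.8275 d.
First-order decay: C = 19.6·exp(−0.63·0.8275) = 19.6·0.5937 = 11.64 mg/L.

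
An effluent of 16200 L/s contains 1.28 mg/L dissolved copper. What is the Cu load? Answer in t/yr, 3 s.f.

654 t/yr

16200 L/s = 16.2 m³/s.
Mass flux = Q·C = 16.2 m³/s × 1.28 g/m³ = 20.74 g/s.
= 20.74 g/s × 31.56 = 654.4 t/yr.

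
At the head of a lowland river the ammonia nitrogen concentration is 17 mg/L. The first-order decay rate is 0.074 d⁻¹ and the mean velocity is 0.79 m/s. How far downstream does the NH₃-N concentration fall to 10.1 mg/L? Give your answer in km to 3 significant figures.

From C = C₀·e^(−kt), t = ln(C₀/C)/k = ln(17/10.1)/0.074 = 0.5207/0.074 = 7.036 d.
Distance = v·t = 0.79 m/s × 6.079e+05 s = 4.803e+05 m = 480.3 km.

480 km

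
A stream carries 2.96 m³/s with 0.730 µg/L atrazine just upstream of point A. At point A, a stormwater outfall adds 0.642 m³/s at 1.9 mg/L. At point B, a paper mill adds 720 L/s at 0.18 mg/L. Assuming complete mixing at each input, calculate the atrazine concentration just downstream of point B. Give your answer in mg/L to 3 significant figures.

0.313 mg/L

0.730 µg/L = 0.00073 mg/L.
After input A: C = (2.96·0.00073 + 0.642·1.9) / 3.602 = 0.3392 mg/L.
720 L/s = 0.72 m³/s.
After input B: C = (3.602·0.3392 + 0.72·0.18) / 4.322 = 0.3127 mg/L.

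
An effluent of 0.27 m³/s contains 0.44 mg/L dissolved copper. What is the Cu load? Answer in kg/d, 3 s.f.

10.3 kg/d

Mass flux = Q·C = 0.27 m³/s × 0.44 g/m³ = 0.1188 g/s.
= 0.1188 g/s × 86.4 = 10.26 kg/d.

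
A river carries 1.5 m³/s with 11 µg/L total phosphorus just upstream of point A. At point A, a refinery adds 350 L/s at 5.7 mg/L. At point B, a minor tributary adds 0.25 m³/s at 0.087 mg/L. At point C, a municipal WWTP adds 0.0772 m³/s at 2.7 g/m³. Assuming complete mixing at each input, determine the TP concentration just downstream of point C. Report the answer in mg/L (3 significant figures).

1.03 mg/L

11 µg/L = 0.011 mg/L.
350 L/s = 0.35 m³/s.
After input A: C = (1.5·0.011 + 0.35·5.7) / 1.85 = 1.087 mg/L.
After input B: C = (1.85·1.087 + 0.25·0.087) / 2.1 = 0.9682 mg/L.
After input C: C = (2.1·0.9682 + 0.0772·2.7) / 2.177 = 1.03 mg/L.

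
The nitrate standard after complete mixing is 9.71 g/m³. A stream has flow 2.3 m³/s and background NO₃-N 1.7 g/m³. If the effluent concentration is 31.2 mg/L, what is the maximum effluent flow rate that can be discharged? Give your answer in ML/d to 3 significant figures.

74.1 ML/d

Mass balance at complete mixing: C_std·(Q_w + Q_r) = Q_w·C_e + Q_r·C_b.
Rearranging, Q_w = Q_r·(C_std − C_b)/(C_e − C_std) = 2.3·(9.71 − 1.7) / (31.2 − 9.71) = 0.8573 m³/s.
= 74.07 ML/d.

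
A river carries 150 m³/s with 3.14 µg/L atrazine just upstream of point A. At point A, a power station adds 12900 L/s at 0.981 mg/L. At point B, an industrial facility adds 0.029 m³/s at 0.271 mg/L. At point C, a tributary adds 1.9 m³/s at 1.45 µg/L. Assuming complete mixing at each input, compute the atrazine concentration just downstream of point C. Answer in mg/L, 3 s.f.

0.0797 mg/L

3.14 µg/L = 0.00314 mg/L.
12900 L/s = 12.9 m³/s.
After input A: C = (150·0.00314 + 12.9·0.981) / 162.9 = 0.08058 mg/L.
After input B: C = (162.9·0.08058 + 0.029·0.271) / 162.9 = 0.08061 mg/L.
1.45 µg/L = 0.00145 mg/L.
After input C: C = (162.9·0.08061 + 1.9·0.00145) / 164.8 = 0.0797 mg/L.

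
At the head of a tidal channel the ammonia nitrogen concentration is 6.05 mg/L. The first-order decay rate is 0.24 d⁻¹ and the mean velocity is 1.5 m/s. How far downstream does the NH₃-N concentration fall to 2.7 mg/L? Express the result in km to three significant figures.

436 km

From C = C₀·e^(−kt), t = ln(C₀/C)/k = ln(6.05/2.7)/0.24 = 0.8068/0.24 = 3.362 d.
Distance = v·t = 1.5 m/s × 2.905e+05 s = 4.357e+05 m = 435.7 km.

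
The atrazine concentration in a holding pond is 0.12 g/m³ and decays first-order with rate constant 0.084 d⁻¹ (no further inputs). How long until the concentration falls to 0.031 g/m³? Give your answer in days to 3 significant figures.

t = ln(C₀/C)/k = ln(0.12/0.031)/0.084 = 1.354/0.084 = 16.11 d.

16.1 d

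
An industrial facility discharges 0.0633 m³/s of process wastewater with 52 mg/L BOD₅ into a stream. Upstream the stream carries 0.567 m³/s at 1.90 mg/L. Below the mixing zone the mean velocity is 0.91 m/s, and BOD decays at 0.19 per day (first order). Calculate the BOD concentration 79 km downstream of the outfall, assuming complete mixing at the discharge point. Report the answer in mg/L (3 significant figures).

After complete mixing, C₀ = (0.0633·52 + 0.567·1.9) / 0.6303 = 6.931 mg/L.
Travel time t = 7.9e+04 m / 0.91 m/s = 8.681e+04 s = 1.005 d.
C = 6.931·exp(−0.19·1.005) = 6.931·0.8262 = 5.727 mg/L.

5.73 mg/L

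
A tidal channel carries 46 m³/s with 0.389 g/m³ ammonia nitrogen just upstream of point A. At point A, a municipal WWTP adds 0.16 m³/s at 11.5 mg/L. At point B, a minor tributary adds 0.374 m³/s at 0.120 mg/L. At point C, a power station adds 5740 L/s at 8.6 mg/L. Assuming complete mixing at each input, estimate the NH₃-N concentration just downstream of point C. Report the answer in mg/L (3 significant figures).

1.32 mg/L

After input A: C = (46·0.389 + 0.16·11.5) / 46.16 = 0.4275 mg/L.
After input B: C = (46.16·0.4275 + 0.374·0.12) / 46.53 = 0.425 mg/L.
5740 L/s = 5.74 m³/s.
After input C: C = (46.53·0.425 + 5.74·8.6) / 52.27 = 1.323 mg/L.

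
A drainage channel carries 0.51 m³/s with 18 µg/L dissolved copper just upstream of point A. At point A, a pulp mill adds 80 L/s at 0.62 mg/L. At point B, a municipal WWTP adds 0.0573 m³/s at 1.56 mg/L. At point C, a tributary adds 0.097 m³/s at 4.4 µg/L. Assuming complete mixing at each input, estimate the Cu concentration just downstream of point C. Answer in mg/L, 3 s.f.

18 µg/L = 0.018 mg/L.
80 L/s = 0.08 m³/s.
After input A: C = (0.51·0.018 + 0.08·0.62) / 0.59 = 0.09963 mg/L.
After input B: C = (0.59·0.09963 + 0.0573·1.56) / 0.6473 = 0.2289 mg/L.
4.4 µg/L = 0.0044 mg/L.
After input C: C = (0.6473·0.2289 + 0.097·0.0044) / 0.7443 = 0.1996 mg/L.

0.200 mg/L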